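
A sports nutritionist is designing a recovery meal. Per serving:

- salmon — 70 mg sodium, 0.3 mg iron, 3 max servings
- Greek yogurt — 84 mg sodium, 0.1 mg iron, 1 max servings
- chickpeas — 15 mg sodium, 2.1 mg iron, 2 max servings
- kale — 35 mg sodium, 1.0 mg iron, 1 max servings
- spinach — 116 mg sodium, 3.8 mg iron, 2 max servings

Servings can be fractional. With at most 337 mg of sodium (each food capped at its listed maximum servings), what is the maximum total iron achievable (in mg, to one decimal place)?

13.0 mg

Iron per mg sodium: chickpeas 0.14, spinach 0.03276, kale 0.02857, salmon 0.004286, Greek yogurt 0.00119.
Take 2 servings of chickpeas: uses 30 mg sodium, +4.2 mg iron (running total 4.2 mg).
Take 2 servings of spinach: uses 232 mg sodium, +7.6 mg iron (running total 11.8 mg).
Take 1 serving of kale: uses 35 mg sodium, +1.0 mg iron (running total 12.8 mg).
Take 0.5714 servings of salmon: uses 40 mg sodium, +0.2 mg iron (running total 13.0 mg).
Greedy by best ratio exhausts the sodium allowance optimally: 13.0 mg.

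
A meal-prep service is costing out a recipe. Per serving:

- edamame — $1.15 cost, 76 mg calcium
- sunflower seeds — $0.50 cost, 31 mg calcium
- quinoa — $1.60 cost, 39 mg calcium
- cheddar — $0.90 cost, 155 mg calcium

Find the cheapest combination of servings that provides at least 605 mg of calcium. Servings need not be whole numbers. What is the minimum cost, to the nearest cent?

Cost per mg of calcium: cheddar $0.0058, edamame $0.0151, sunflower seeds $0.0161, quinoa $0.0410.
With no serving limits, use only cheddar: 605 mg / 155 mg = 3.903 servings × $0.90 = $3.51.

$3.51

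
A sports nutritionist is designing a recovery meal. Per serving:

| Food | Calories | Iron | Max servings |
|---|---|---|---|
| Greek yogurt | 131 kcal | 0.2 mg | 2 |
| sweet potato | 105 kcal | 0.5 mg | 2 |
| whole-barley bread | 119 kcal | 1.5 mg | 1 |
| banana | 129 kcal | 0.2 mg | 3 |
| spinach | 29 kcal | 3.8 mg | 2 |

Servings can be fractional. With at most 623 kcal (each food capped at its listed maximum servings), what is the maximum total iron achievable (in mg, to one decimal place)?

Iron per kcal: spinach 0.131, whole-barley bread 0.01261, sweet potato 0.004762, banana 0.00155, Greek yogurt 0.001527.
Take 2 servings of spinach: uses 58 kcal, +7.6 mg iron (running total 7.6 mg).
Take 1 serving of whole-barley bread: uses 119 kcal, +1.5 mg iron (running total 9.1 mg).
Take 2 servings of sweet potato: uses 210 kcal, +1.0 mg iron (running total 10.1 mg).
Take 1.829 servings of banana: uses 236 kcal, +0.4 mg iron (running total 10.5 mg).
Greedy by best ratio exhausts the calories allowance optimally: 10.5 mg.

10.5 mg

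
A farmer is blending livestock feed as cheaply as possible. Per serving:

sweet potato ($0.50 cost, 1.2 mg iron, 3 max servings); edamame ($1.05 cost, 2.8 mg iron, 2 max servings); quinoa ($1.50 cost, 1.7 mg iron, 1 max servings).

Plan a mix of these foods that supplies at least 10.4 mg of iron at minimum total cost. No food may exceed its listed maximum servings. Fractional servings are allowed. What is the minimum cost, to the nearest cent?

$4.66

Cost per mg of iron: edamame $0.3750, sweet potato $0.4167, quinoa $0.8824.
Take 2 servings of edamame: +5.6 mg iron for $2.10 (total $2.10, still need 4.8 mg).
Take 3 servings of sweet potato: +3.6 mg iron for $1.50 (total $3.60, still need 1.2 mg).
Take 0.7059 servings of quinoa: +1.2 mg iron for $1.06 (total $4.66, still need 0.0 mg).
Greedy by cheapest-per-mg is optimal for a single linear constraint, so the minimum cost is $4.66.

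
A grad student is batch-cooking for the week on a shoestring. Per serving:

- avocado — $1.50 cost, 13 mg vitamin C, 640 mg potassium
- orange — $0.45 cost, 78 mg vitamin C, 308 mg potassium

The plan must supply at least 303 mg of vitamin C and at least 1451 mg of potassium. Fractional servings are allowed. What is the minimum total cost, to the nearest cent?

A basic optimal solution has at most two foods positive. Try each food alone and each pair with both targets met exactly.
avocado only: max(303/13, 1451/640) = 23.31 servings → $34.96.
orange only: max(303/78, 1451/308) = 4.711 servings → $2.12.
avocado + orange with both tight: 0.4324 servings and 3.813 servings → $2.36.
So the least-cost plan costs $2.12.

$2.12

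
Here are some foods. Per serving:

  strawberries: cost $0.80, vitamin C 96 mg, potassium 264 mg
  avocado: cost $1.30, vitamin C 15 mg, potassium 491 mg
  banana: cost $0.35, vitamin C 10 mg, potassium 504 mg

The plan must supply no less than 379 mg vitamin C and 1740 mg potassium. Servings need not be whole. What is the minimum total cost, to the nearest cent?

strawberries only: max(379/96, 1740/264) = 6.591 servings → $5.27.
avocado only: max(379/15, 1740/491) = 25.27 servings → $32.85.
banana only: max(379/10, 1740/504) = 37.9 servings → $13.27.
strawberries + avocado with both tight: 3.706 servings and 1.551 servings → $4.98.
strawberries + banana with both tight: 3.795 servings and 1.464 servings → $3.55.
avocado + banana: the both-tight solution has a negative serving — not a feasible corner.
The minimum over all feasible corners is $3.55.

$3.55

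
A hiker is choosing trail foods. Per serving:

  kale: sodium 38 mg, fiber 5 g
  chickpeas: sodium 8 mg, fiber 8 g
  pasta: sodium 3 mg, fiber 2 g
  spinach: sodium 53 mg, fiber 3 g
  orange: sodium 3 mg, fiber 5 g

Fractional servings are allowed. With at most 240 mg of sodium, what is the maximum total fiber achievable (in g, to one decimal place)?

400.0 g

Fiber per mg sodium: orange 1.667, chickpeas 1, pasta 0.6667, kale 0.1316, spinach 0.0566.
With no serving limits, spend the whole sodium allowance on orange: 240 mg / 3 mg × 5 g = 400.0 g.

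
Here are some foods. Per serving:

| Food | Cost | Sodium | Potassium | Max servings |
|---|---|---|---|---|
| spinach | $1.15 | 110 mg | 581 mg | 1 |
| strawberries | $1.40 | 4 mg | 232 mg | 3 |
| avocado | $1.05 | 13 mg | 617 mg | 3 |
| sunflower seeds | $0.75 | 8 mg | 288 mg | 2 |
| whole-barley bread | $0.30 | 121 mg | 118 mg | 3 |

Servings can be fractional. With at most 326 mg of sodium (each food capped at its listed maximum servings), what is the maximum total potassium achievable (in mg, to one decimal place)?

Potassium per mg sodium: strawberries 58, avocado 47.46, sunflower seeds 36, spinach 5.282, whole-barley bread 0.9752.
Take 3 servings of strawberries: uses 12 mg sodium, +696.0 mg potassium (running total 696.0 mg).
Take 3 servings of avocado: uses 39 mg sodium, +1851.0 mg potassium (running total 2547.0 mg).
Take 2 servings of sunflower seeds: uses 16 mg sodium, +576.0 mg potassium (running total 3123.0 mg).
Take 1 serving of spinach: uses 110 mg sodium, +581.0 mg potassium (running total 3704.0 mg).
Take 1.231 servings of whole-barley bread: uses 149 mg sodium, +145.3 mg potassium (running total 3849.3 mg).
Filling greedily by potassium-per-mg sodium is optimal for one linear limit, giving 3849.3 mg.

3849.3 mg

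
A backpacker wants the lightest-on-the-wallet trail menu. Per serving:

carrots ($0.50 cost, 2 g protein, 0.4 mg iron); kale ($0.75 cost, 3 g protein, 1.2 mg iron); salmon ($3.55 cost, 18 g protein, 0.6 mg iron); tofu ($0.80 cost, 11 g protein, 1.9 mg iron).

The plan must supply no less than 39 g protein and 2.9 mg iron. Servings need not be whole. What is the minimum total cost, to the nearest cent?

$2.84

With two linear requirements the optimum uses one or two foods; enumerate the corners.
carrots only: max(39/2, 2.9/0.4) = 19.5 servings → $9.75.
kale only: max(39/3, 2.9/1.2) = 13 servings → $9.75.
salmon only: max(39/18, 2.9/0.6) = 4.833 servings → $17.16.
tofu only: max(39/11, 2.9/1.9) = 3.545 servings → $2.84.
carrots + kale: the both-tight solution has a negative serving — not a feasible corner.
carrots + salmon with both tight: 4.8 servings and 1.633 servings → $8.20.
carrots + tofu: intersection lies outside the first quadrant.
kale + salmon with both tight: 1.455 servings and 1.924 servings → $7.92.
kale + tofu with both targets exact would need a negative amount; discard.
salmon + tofu with both tight: 1.529 servings and 1.043 servings → $6.26.
Cheapest feasible corner: $2.84.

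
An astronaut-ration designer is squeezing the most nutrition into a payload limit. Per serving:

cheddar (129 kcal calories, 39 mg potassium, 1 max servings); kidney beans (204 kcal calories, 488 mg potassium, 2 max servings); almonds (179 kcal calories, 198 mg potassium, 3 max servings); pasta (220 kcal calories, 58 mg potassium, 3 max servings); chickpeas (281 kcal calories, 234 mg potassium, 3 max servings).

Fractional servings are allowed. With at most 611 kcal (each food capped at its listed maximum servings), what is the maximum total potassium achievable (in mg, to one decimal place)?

1200.5 mg

Potassium per kcal: kidney beans 2.392, almonds 1.106, chickpeas 0.8327, cheddar 0.3023, pasta 0.2636.
Take 2 servings of kidney beans: uses 408 kcal, +976.0 mg potassium (running total 976.0 mg).
Take 1.134 servings of almonds: uses 203 kcal, +224.5 mg potassium (running total 1200.5 mg).
Filling greedily by potassium-per-kcal is optimal for one linear limit, giving 1200.5 mg.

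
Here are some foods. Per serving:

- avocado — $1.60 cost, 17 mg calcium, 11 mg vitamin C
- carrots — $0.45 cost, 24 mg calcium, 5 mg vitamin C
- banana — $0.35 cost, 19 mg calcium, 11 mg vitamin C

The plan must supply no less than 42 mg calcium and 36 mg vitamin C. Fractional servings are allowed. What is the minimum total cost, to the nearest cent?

$1.15

avocado only: max(42/17, 36/11) = 3.273 servings → $5.24.
carrots only: max(42/24, 36/5) = 7.2 servings → $3.24.
banana only: max(42/19, 36/11) = 3.273 servings → $1.15.
avocado + carrots: the both-tight solution has a negative serving — not a feasible corner.
avocado + banana with both targets exact would need a negative amount; discard.
carrots + banana: the both-tight solution has a negative serving — not a feasible corner.
Cheapest feasible corner: $1.15.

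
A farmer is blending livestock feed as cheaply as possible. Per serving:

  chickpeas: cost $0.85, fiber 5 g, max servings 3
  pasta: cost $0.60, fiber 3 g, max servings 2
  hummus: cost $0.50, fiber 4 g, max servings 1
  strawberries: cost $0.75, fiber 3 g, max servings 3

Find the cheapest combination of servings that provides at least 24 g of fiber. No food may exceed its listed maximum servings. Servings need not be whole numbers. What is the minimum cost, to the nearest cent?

$4.05

Cost per g of fiber: hummus $0.1250, chickpeas $0.1700, pasta $0.2000, strawberries $0.2500.
Take 1 serving of hummus: +4.0 g fiber for $0.50 (total $0.50, still need 20.0 g).
Take 3 servings of chickpeas: +15.0 g fiber for $2.55 (total $3.05, still need 5.0 g).
Take 1.667 servings of pasta: +5.0 g fiber for $1.00 (total $4.05, still need 0.0 g).
Greedy by cheapest-per-g is optimal for a single linear constraint, so the minimum cost is $4.05.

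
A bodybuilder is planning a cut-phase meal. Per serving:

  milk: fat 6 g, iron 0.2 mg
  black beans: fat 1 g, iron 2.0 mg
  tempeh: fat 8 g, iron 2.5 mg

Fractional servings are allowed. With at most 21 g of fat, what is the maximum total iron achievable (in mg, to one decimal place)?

42.0 mg

Iron per g fat: black beans 2, tempeh 0.3125, milk 0.03333.
With no serving limits, spend the whole fat allowance on black beans: 21 g / 1 g × 2.0 mg = 42.0 mg.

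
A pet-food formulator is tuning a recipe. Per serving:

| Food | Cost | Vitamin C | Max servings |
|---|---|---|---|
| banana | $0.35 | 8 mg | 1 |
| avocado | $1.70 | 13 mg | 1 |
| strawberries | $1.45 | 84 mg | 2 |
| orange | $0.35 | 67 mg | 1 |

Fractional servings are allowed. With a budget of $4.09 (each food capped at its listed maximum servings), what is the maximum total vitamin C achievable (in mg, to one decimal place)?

Vitamin C per dollar: orange 191.4, strawberries 57.93, banana 22.86, avocado 7.647.
Take 1 serving of orange: spends $0.35, +67.0 mg vitamin C (running total 67.0 mg).
Take 2 servings of strawberries: spends $2.90, +168.0 mg vitamin C (running total 235.0 mg).
Take 1 serving of banana: spends $0.35, +8.0 mg vitamin C (running total 243.0 mg).
Take 0.2882 servings of avocado: spends $0.49, +3.7 mg vitamin C (running total 246.7 mg).
Greedy by best ratio exhausts the cost allowance optimally: 246.7 mg.

246.7 mg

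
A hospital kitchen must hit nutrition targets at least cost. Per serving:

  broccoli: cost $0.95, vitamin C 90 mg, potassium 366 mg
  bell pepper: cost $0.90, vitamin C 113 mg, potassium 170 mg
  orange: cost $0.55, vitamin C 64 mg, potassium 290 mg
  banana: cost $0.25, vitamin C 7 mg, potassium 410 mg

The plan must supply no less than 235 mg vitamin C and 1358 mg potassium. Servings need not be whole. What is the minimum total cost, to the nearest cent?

The cheapest plan sits at a corner of the feasible region — with two constraints it uses at most two foods.
broccoli only: max(235/90, 1358/366) = 3.71 servings → $3.52.
bell pepper only: max(235/113, 1358/170) = 7.988 servings → $7.19.
orange only: max(235/64, 1358/290) = 4.683 servings → $2.58.
banana only: max(235/7, 1358/410) = 33.57 servings → $8.39.
broccoli + bell pepper: intersection lies outside the first quadrant.
broccoli + orange with both targets exact would need a negative amount; discard.
broccoli + banana with both tight: 2.529 servings and 1.055 servings → $2.67.
bell pepper + orange with both targets exact would need a negative amount; discard.
bell pepper + banana with both tight: 1.924 servings and 2.514 servings → $2.36.
orange + banana with both tight: 3.587 servings and 0.775 servings → $2.17.
Cheapest feasible corner: $2.17.

$2.17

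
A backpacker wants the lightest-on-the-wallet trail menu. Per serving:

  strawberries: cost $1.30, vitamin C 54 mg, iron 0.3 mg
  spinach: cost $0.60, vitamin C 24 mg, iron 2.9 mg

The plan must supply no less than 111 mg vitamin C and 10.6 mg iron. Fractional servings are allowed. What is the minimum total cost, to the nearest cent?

With two linear requirements the optimum uses one or two foods; enumerate the corners.
strawberries only: max(111/54, 10.6/0.3) = 35.33 servings → $45.93.
spinach only: max(111/24, 10.6/2.9) = 4.625 servings → $2.77.
strawberries + spinach with both tight: 0.4518 servings and 3.608 servings → $2.75.
The minimum over all feasible corners is $2.75.

$2.75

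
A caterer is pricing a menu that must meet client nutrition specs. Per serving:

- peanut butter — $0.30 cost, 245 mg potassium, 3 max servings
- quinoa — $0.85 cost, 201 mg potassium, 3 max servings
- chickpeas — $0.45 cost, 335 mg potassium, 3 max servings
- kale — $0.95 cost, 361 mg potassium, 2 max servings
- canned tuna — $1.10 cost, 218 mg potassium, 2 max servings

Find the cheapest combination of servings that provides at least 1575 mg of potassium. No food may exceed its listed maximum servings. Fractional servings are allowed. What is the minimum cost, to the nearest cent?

$2.03

Cost per mg of potassium: peanut butter $0.0012, chickpeas $0.0013, kale $0.0026, quinoa $0.0042, canned tuna $0.0050.
Take 3 servings of peanut butter: +735.0 mg potassium for $0.90 (total $0.90, still need 840.0 mg).
Take 2.507 servings of chickpeas: +840.0 mg potassium for $1.13 (total $2.03, still need 0.0 mg).
Greedy by cheapest-per-mg is optimal for a single linear constraint, so the minimum cost is $2.03.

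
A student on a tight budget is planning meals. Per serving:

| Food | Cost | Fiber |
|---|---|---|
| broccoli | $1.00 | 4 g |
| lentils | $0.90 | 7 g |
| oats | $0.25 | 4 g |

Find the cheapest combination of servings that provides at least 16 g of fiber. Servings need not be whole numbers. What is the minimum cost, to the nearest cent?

$1.00

Cost per g of fiber: oats $0.0625, lentils $0.1286, broccoli $0.2500.
With no serving limits, use only oats: 16 g / 4 g = 4 servings × $0.25 = $1.00.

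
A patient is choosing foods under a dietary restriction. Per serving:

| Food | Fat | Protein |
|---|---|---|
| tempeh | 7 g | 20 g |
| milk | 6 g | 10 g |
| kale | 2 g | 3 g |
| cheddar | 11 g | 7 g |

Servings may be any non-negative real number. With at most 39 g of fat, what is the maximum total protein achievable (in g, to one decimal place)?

Protein per g fat: tempeh 2.857, milk 1.667, kale 1.5, cheddar 0.6364.
With no serving limits, spend the whole fat allowance on tempeh: 39 g / 7 g × 20 g = 111.4 g.

111.4 g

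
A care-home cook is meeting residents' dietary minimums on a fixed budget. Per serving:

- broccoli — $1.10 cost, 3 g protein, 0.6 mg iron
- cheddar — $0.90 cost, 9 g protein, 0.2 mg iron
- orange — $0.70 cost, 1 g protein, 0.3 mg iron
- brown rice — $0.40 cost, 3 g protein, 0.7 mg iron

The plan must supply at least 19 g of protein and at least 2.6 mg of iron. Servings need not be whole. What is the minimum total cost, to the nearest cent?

Minimising a linear cost over {protein ≥ 19, iron ≥ 2.6, servings ≥ 0} — the optimum is at a vertex, using one or two foods.
broccoli only: max(19/3, 2.6/0.6) = 6.333 servings → $6.97.
cheddar only: max(19/9, 2.6/0.2) = 13 servings → $11.70.
orange only: max(19/1, 2.6/0.3) = 19 servings → $13.30.
brown rice only: max(19/3, 2.6/0.7) = 6.333 servings → $2.53.
broccoli + cheddar with both tight: 4.083 servings and 0.75 servings → $5.17.
broccoli + orange: intersection lies outside the first quadrant.
broccoli + brown rice with both targets exact would need a negative amount; discard.
cheddar + orange with both tight: 1.24 servings and 7.84 servings → $6.60.
cheddar + brown rice with both tight: 0.9649 servings and 3.439 servings → $2.24.
orange + brown rice: intersection lies outside the first quadrant.
So the least-cost plan costs $2.24.

$2.24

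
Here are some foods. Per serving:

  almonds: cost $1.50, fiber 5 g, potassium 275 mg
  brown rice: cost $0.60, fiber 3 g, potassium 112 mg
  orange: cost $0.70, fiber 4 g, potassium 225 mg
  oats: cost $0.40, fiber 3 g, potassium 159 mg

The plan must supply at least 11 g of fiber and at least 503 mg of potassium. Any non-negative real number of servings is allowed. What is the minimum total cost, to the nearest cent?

This is a tiny linear program; its minimum lies at a vertex of the feasible set. List the vertices and price them.
almonds only: max(11/5, 503/275) = 2.2 servings → $3.30.
brown rice only: max(11/3, 503/112) = 4.491 servings → $2.69.
orange only: max(11/4, 503/225) = 2.75 servings → $1.93.
oats only: max(11/3, 503/159) = 3.667 servings → $1.47.
almonds + brown rice with both tight: 1.045 servings and 1.925 servings → $2.72.
almonds + orange: the both-tight solution has a negative serving — not a feasible corner.
almonds + oats: intersection lies outside the first quadrant.
brown rice + orange with both tight: 2.04 servings and 1.22 servings → $2.08.
brown rice + oats with both tight: 1.702 servings and 1.965 servings → $1.81.
orange + oats: intersection lies outside the first quadrant.
The minimum over all feasible corners is $1.47.

$1.47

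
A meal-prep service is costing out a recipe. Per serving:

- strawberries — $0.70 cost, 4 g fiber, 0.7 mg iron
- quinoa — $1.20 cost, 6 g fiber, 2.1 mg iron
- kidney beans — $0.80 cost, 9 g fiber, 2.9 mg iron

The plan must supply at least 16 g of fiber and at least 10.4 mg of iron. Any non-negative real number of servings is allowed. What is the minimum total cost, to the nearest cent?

At the optimum either one food covers both requirements or two foods hit both targets exactly; no other combination can be cheaper.
strawberries only: max(16/4, 10.4/0.7) = 14.86 servings → $10.40.
quinoa only: max(16/6, 10.4/2.1) = 4.952 servings → $5.94.
kidney beans only: max(16/9, 10.4/2.9) = 3.586 servings → $2.87.
strawberries + quinoa: the both-tight solution has a negative serving — not a feasible corner.
strawberries + kidney beans: the both-tight solution has a negative serving — not a feasible corner.
quinoa + kidney beans: intersection lies outside the first quadrant.
The minimum over all feasible corners is $2.87.

$2.87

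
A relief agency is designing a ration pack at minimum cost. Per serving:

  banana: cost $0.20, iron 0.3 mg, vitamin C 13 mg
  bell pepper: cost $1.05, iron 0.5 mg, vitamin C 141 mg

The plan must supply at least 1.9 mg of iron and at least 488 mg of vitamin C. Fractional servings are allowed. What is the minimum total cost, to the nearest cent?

$3.70

At the optimum either one food covers both requirements or two foods hit both targets exactly; no other combination can be cheaper.
banana only: max(1.9/0.3, 488/13) = 37.54 servings → $7.51.
bell pepper only: max(1.9/0.5, 488/141) = 3.8 servings → $3.99.
banana + bell pepper with both tight: 0.6676 servings and 3.399 servings → $3.70.
So the least-cost plan costs $3.70.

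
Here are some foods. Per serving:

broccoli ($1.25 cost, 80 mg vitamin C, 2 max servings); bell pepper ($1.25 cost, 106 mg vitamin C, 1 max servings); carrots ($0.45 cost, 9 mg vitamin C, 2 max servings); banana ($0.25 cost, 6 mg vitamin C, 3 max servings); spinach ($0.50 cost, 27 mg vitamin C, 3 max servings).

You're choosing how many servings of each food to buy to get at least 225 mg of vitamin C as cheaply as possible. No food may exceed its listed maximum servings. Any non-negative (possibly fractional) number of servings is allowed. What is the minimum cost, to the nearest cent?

$3.11

Cost per mg of vitamin C: bell pepper $0.0118, broccoli $0.0156, spinach $0.0185, banana $0.0417, carrots $0.0500.
Take 1 serving of bell pepper: +106.0 mg vitamin C for $1.25 (total $1.25, still need 119.0 mg).
Take 1.488 servings of broccoli: +119.0 mg vitamin C for $1.86 (total $3.11, still need 0.0 mg).
Greedy by cheapest-per-mg is optimal for a single linear constraint, so the minimum cost is $3.11.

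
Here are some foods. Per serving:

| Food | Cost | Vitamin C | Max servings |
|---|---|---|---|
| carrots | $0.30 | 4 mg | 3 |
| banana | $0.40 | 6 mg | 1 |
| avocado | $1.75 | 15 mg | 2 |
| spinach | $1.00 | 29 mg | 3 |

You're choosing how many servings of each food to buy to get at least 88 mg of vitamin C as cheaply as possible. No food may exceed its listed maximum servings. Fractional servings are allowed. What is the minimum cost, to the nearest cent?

$3.07

Cost per mg of vitamin C: spinach $0.0345, banana $0.0667, carrots $0.0750, avocado $0.1167.
Take 3 servings of spinach: +87.0 mg vitamin C for $3.00 (total $3.00, still need 1.0 mg).
Take 0.1667 servings of banana: +1.0 mg vitamin C for $0.07 (total $3.07, still need 0.0 mg).
Greedy by cheapest-per-mg is optimal for a single linear constraint, so the minimum cost is $3.07.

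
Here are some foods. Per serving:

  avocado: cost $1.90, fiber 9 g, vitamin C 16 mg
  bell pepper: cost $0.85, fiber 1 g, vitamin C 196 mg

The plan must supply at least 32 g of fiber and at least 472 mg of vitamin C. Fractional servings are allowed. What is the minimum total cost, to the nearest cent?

$8.12

With two linear requirements the optimum uses one or two foods; enumerate the corners.
avocado only: max(32/9, 472/16) = 29.5 servings → $56.05.
bell pepper only: max(32/1, 472/196) = 32 servings → $27.20.
avocado + bell pepper with both tight: 3.318 servings and 2.137 servings → $8.12.
So the least-cost plan costs $8.12.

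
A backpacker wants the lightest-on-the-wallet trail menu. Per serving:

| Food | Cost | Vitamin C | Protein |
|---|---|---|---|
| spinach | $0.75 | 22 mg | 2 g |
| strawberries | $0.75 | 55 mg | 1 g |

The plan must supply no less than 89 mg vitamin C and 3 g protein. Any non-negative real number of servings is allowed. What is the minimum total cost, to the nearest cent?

Minimising a linear cost over {vitamin C ≥ 89, protein ≥ 3, servings ≥ 0} — the optimum is at a vertex, using one or two foods.
spinach only: max(89/22, 3/2) = 4.045 servings → $3.03.
strawberries only: max(89/55, 3/1) = 3 servings → $2.25.
spinach + strawberries with both tight: 0.8636 servings and 1.273 servings → $1.60.
So the least-cost plan costs $1.60.

$1.60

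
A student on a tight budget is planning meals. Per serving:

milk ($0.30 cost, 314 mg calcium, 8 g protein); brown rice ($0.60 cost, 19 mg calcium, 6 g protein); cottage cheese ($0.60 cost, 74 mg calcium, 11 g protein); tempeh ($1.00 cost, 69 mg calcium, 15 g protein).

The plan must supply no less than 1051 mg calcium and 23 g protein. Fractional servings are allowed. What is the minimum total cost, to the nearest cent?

milk only: max(1051/314, 23/8) = 3.347 servings → $1.00.
brown rice only: max(1051/19, 23/6) = 55.32 servings → $33.19.
cottage cheese only: max(1051/74, 23/11) = 14.2 servings → $8.52.
tempeh only: max(1051/69, 23/15) = 15.23 servings → $15.23.
milk + brown rice: the both-tight solution has a negative serving — not a feasible corner.
milk + cottage cheese: intersection lies outside the first quadrant.
milk + tempeh with both targets exact would need a negative amount; discard.
brown rice + cottage cheese with both targets exact would need a negative amount; discard.
brown rice + tempeh: the both-tight solution has a negative serving — not a feasible corner.
cottage cheese + tempeh: the both-tight solution has a negative serving — not a feasible corner.
Cheapest feasible corner: $1.00.

$1.00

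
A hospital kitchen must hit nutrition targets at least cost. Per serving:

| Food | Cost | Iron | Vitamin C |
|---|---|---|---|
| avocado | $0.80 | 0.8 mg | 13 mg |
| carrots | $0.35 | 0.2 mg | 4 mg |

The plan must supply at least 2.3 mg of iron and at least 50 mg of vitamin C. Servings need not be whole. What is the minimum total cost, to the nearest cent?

The cheapest plan sits at a corner of the feasible region — with two constraints it uses at most two foods.
avocado only: max(2.3/0.8, 50/13) = 3.846 servings → $3.08.
carrots only: max(2.3/0.2, 50/4) = 12.5 servings → $4.38.
avocado + carrots: intersection lies outside the first quadrant.
The minimum over all feasible corners is $3.08.

$3.08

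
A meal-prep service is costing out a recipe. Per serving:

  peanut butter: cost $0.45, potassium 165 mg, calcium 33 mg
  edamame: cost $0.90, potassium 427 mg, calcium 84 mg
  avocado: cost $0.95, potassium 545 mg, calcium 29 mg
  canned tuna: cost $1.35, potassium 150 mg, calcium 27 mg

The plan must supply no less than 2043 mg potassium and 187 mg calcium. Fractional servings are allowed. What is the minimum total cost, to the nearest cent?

The cheapest plan sits at a corner of the feasible region — with two constraints it uses at most two foods.
peanut butter only: max(2043/165, 187/33) = 12.38 servings → $5.57.
edamame only: max(2043/427, 187/84) = 4.785 servings → $4.31.
avocado only: max(2043/545, 187/29) = 6.448 servings → $6.13.
canned tuna only: max(2043/150, 187/27) = 13.62 servings → $18.39.
peanut butter + edamame with both targets exact would need a negative amount; discard.
peanut butter + avocado with both tight: 3.232 servings and 2.77 servings → $4.09.
peanut butter + canned tuna with both targets exact would need a negative amount; discard.
edamame + avocado with both tight: 1.278 servings and 2.748 servings → $3.76.
edamame + canned tuna: intersection lies outside the first quadrant.
avocado + canned tuna with both tight: 2.616 servings and 4.117 servings → $8.04.
Cheapest feasible corner: $3.76.

$3.76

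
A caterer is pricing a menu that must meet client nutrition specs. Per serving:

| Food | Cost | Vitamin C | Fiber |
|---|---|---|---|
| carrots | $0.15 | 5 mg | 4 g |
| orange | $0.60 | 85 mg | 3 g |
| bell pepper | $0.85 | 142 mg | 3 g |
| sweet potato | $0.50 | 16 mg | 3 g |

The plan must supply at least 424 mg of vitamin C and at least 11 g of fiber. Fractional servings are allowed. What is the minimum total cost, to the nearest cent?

$2.60

Minimising a linear cost over {vitamin C ≥ 424, fiber ≥ 11, servings ≥ 0} — the optimum is at a vertex, using one or two foods.
carrots only: max(424/5, 11/4) = 84.8 servings → $12.72.
orange only: max(424/85, 11/3) = 4.988 servings → $2.99.
bell pepper only: max(424/142, 11/3) = 3.667 servings → $3.12.
sweet potato only: max(424/16, 11/3) = 26.5 servings → $13.25.
carrots + orange: intersection lies outside the first quadrant.
carrots + bell pepper with both tight: 0.5244 servings and 2.967 servings → $2.60.
carrots + sweet potato: the both-tight solution has a negative serving — not a feasible corner.
orange + bell pepper with both tight: 1.696 servings and 1.971 servings → $2.69.
orange + sweet potato: the both-tight solution has a negative serving — not a feasible corner.
bell pepper + sweet potato with both tight: 2.899 servings and 0.7672 servings → $2.85.
The minimum over all feasible corners is $2.60.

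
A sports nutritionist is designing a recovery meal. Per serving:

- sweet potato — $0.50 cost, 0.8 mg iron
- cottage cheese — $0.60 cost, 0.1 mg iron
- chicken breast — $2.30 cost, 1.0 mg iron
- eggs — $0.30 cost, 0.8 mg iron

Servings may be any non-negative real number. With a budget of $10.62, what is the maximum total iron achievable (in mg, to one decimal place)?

Iron per dollar: eggs 2.667, sweet potato 1.6, chicken breast 0.4348, cottage cheese 0.1667.
With no serving limits, spend the whole cost allowance on eggs: $10.62 / $0.30 × 0.8 mg = 28.3 mg.

28.3 mg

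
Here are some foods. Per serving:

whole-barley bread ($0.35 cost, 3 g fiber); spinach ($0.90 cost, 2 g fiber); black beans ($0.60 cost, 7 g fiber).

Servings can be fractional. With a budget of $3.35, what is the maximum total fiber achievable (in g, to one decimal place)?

39.1 g

Fiber per dollar: black beans 11.67, whole-barley bread 8.571, spinach 2.222.
With no serving limits, spend the whole cost allowance on black beans: $3.35 / $0.60 × 7 g = 39.1 g.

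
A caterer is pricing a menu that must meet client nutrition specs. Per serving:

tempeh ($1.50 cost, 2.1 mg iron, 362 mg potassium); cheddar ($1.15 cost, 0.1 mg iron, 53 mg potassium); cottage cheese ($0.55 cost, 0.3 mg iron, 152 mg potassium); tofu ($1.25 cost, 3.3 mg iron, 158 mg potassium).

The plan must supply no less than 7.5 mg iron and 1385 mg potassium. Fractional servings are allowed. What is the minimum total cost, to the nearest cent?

$5.67

For a min-cost LP with two ≥-constraints, a basic feasible solution has at most two positive variables.
tempeh only: max(7.5/2.1, 1385/362) = 3.826 servings → $5.74.
cheddar only: max(7.5/0.1, 1385/53) = 75 servings → $86.25.
cottage cheese only: max(7.5/0.3, 1385/152) = 25 servings → $13.75.
tofu only: max(7.5/3.3, 1385/158) = 8.766 servings → $10.96.
tempeh + cheddar with both tight: 3.449 servings and 2.577 servings → $8.14.
tempeh + cottage cheese with both tight: 3.44 servings and 0.9188 servings → $5.67.
tempeh + tofu: intersection lies outside the first quadrant.
cheddar + cottage cheese: the both-tight solution has a negative serving — not a feasible corner.
cheddar + tofu with both tight: 21.28 servings and 1.628 servings → $26.51.
cottage cheese + tofu with both tight: 7.454 servings and 1.595 servings → $6.09.
The minimum over all feasible corners is $5.67.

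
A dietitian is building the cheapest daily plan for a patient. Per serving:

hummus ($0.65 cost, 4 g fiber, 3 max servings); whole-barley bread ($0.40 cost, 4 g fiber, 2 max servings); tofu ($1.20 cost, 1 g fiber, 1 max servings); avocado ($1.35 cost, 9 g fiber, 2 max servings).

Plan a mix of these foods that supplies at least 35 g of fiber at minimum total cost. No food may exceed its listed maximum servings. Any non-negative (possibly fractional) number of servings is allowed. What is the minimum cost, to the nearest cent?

$4.96

Cost per g of fiber: whole-barley bread $0.1000, avocado $0.1500, hummus $0.1625, tofu $1.2000.
Take 2 servings of whole-barley bread: +8.0 g fiber for $0.80 (total $0.80, still need 27.0 g).
Take 2 servings of avocado: +18.0 g fiber for $2.70 (total $3.50, still need 9.0 g).
Take 2.25 servings of hummus: +9.0 g fiber for $1.46 (total $4.96, still need 0.0 g).
Filling from the cheapest source first is optimal under one linear minimum: $4.96.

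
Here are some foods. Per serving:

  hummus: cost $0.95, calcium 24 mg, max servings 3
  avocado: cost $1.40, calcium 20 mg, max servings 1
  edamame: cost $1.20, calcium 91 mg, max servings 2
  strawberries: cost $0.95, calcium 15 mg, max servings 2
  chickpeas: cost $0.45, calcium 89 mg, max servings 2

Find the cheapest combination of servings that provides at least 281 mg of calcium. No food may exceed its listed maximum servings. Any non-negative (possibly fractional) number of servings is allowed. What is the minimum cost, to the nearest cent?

Cost per mg of calcium: chickpeas $0.0051, edamame $0.0132, hummus $0.0396, strawberries $0.0633, avocado $0.0700.
Take 2 servings of chickpeas: +178.0 mg calcium for $0.90 (total $0.90, still need 103.0 mg).
Take 1.132 servings of edamame: +103.0 mg calcium for $1.36 (total $2.26, still need 0.0 mg).
Filling from the cheapest source first is optimal under one linear minimum: $2.26.

$2.26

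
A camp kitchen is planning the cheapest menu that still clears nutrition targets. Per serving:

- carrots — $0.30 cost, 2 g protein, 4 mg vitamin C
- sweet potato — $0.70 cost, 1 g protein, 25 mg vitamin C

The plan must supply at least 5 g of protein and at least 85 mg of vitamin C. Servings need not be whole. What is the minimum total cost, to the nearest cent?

$2.54

An LP optimum is at a vertex; with two nutrient constraints at most two foods are used. Check each candidate.
carrots only: max(5/2, 85/4) = 21.25 servings → $6.38.
sweet potato only: max(5/1, 85/25) = 5 servings → $3.50.
carrots + sweet potato with both tight: 0.8696 servings and 3.261 servings → $2.54.
The minimum over all feasible corners is $2.54.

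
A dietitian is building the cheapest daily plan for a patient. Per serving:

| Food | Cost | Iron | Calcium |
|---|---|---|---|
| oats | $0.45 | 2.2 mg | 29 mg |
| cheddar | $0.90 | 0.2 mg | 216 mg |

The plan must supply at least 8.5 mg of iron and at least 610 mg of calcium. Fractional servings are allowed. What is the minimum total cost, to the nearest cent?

With two linear requirements the optimum uses one or two foods; enumerate the corners.
oats only: max(8.5/2.2, 610/29) = 21.03 servings → $9.47.
cheddar only: max(8.5/0.2, 610/216) = 42.5 servings → $38.25.
oats + cheddar with both tight: 3.651 servings and 2.334 servings → $3.74.
Cheapest feasible corner: $3.74.

$3.74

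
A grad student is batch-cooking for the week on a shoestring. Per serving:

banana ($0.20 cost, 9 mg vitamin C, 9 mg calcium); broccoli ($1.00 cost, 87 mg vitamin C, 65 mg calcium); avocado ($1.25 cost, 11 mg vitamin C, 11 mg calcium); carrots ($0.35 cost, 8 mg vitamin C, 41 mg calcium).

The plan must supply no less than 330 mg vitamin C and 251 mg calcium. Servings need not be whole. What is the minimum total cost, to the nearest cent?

Two binding constraints pin down two serving amounts, so the optimal mix uses at most two foods. The candidates are each food alone (scaled to the tighter of vitamin C/calcium) and each pair with both constraints tight.
banana only: max(330/9, 251/9) = 36.67 servings → $7.33.
broccoli only: max(330/87, 251/65) = 3.862 servings → $3.86.
avocado only: max(330/11, 251/11) = 30 servings → $37.50.
carrots only: max(330/8, 251/41) = 41.25 servings → $14.44.
banana + broccoli with both tight: 1.955 servings and 3.591 servings → $3.98.
banana + avocado (both tight): parallel constraints — no distinct corner.
banana + carrots: intersection lies outside the first quadrant.
broccoli + avocado with both tight: 3.591 servings and 1.599 servings → $5.59.
broccoli + carrots with both tight: 3.781 servings and 0.127 servings → $3.83.
avocado + carrots: the both-tight solution has a negative serving — not a feasible corner.
Cheapest feasible corner: $3.83.

$3.83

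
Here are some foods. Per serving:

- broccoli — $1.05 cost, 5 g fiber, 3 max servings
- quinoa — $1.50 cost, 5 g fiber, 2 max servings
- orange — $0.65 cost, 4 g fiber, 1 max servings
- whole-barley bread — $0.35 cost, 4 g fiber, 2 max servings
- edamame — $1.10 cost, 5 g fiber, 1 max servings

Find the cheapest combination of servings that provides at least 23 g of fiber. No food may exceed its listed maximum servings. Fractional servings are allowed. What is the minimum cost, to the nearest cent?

$3.66

Cost per g of fiber: whole-barley bread $0.0875, orange $0.1625, broccoli $0.2100, edamame $0.2200, quinoa $0.3000.
Take 2 servings of whole-barley bread: +8.0 g fiber for $0.70 (total $0.70, still need 15.0 g).
Take 1 serving of orange: +4.0 g fiber for $0.65 (total $1.35, still need 11.0 g).
Take 2.2 servings of broccoli: +11.0 g fiber for $2.31 (total $3.66, still need 0.0 g).
Greedy by cheapest-per-g is optimal for a single linear constraint, so the minimum cost is $3.66.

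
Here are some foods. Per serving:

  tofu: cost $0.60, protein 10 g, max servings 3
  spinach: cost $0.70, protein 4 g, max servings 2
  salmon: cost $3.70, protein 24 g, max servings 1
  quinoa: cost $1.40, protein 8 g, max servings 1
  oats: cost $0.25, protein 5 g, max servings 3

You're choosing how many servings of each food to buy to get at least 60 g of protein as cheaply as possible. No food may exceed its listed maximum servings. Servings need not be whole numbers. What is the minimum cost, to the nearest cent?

$4.86

Cost per g of protein: oats $0.0500, tofu $0.0600, salmon $0.1542, spinach $0.1750, quinoa $0.1750.
Take 3 servings of oats: +15.0 g protein for $0.75 (total $0.75, still need 45.0 g).
Take 3 servings of tofu: +30.0 g protein for $1.80 (total $2.55, still need 15.0 g).
Take 0.625 servings of salmon: +15.0 g protein for $2.31 (total $4.86, still need 0.0 g).
Filling from the cheapest source first is optimal under one linear minimum: $4.86.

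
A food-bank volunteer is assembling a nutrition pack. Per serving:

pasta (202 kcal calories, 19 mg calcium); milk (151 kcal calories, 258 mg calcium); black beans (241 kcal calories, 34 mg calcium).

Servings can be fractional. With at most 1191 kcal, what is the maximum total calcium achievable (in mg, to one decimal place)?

2035.0 mg

Calcium per kcal: milk 1.709, black beans 0.1411, pasta 0.09406.
With no serving limits, spend the whole calories allowance on milk: 1191 kcal / 151 kcal × 258 mg = 2035.0 mg.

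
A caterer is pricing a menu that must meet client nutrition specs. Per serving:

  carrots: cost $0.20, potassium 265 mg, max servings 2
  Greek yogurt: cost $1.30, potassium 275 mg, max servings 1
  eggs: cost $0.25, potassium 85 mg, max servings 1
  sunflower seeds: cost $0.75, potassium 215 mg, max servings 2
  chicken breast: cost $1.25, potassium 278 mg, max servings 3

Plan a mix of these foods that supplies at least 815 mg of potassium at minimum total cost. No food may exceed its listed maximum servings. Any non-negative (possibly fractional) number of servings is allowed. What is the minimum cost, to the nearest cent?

$1.35

Cost per mg of potassium: carrots $0.0008, eggs $0.0029, sunflower seeds $0.0035, chicken breast $0.0045, Greek yogurt $0.0047.
Take 2 servings of carrots: +530.0 mg potassium for $0.40 (total $0.40, still need 285.0 mg).
Take 1 serving of eggs: +85.0 mg potassium for $0.25 (total $0.65, still need 200.0 mg).
Take 0.9302 servings of sunflower seeds: +200.0 mg potassium for $0.70 (total $1.35, still need 0.0 mg).
Filling from the cheapest source first is optimal under one linear minimum: $1.35.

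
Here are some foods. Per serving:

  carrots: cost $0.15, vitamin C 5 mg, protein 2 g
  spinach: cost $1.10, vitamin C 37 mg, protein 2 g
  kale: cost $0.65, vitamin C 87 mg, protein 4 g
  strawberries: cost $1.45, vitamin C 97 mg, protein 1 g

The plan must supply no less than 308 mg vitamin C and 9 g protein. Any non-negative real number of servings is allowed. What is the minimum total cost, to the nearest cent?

$2.30

carrots only: max(308/5, 9/2) = 61.6 servings → $9.24.
spinach only: max(308/37, 9/2) = 8.324 servings → $9.16.
kale only: max(308/87, 9/4) = 3.54 servings → $2.30.
strawberries only: max(308/97, 9/1) = 9 servings → $13.05.
carrots + spinach with both targets exact would need a negative amount; discard.
carrots + kale: intersection lies outside the first quadrant.
carrots + strawberries with both tight: 2.989 servings and 3.021 servings → $4.83.
spinach + kale with both targets exact would need a negative amount; discard.
spinach + strawberries with both tight: 3.599 servings and 1.803 servings → $6.57.
kale + strawberries with both tight: 1.877 servings and 1.492 servings → $3.38.
Cheapest feasible corner: $2.30.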